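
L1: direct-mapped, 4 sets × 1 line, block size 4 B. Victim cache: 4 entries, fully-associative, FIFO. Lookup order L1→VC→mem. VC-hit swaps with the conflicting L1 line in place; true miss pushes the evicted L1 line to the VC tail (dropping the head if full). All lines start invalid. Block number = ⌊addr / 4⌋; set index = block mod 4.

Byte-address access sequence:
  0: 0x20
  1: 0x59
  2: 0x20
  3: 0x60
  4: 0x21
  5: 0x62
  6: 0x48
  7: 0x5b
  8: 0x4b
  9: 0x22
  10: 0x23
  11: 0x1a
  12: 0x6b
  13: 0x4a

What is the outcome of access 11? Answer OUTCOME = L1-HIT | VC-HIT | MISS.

OUTCOME = MISS

  [0] addr=0x20 blk=8 s=0: MISS | VC []
  [1] addr=0x59 blk=22 s=2: MISS | VC []
  [2] addr=0x20 blk=8 s=0: L1-HIT | VC []
  [3] addr=0x60 blk=24 s=0: MISS | VC [8]
  [4] addr=0x21 blk=8 s=0: VC-HIT | VC [24]
  [5] addr=0x62 blk=24 s=0: VC-HIT | VC [8]
  [6] addr=0x48 blk=18 s=2: MISS | VC [8, 22]
  [7] addr=0x5b blk=22 s=2: VC-HIT | VC [8, 18]
  [8] addr=0x4b blk=18 s=2: VC-HIT | VC [8, 22]
  [9] addr=0x22 blk=8 s=0: VC-HIT | VC [24, 22]
  [10] addr=0x23 blk=8 s=0: L1-HIT | VC [24, 22]
  [11] addr=0x1a blk=6 s=2: MISS | VC [24, 22, 18]
  [12] addr=0x6b blk=26 s=2: MISS | VC [24, 22, 18, 6]
  [13] addr=0x4a blk=18 s=2: VC-HIT | VC [24, 22, 26, 6]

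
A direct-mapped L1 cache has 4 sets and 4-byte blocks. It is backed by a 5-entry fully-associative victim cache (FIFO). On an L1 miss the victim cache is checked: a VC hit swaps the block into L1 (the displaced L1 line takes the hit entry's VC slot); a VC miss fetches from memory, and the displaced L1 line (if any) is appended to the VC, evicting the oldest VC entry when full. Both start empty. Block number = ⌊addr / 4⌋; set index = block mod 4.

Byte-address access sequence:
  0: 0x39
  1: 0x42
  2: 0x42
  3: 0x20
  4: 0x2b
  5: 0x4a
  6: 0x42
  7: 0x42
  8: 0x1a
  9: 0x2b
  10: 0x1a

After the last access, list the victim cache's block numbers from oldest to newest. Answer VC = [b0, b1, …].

0: 0x39 (blk 14, set 2) → MISS  vc=[]
1: 0x42 (blk 16, set 0) → MISS  vc=[]
2: 0x42 (blk 16, set 0) → L1-HIT  vc=[]
3: 0x20 (blk 8, set 0) → MISS  vc=[16]
4: 0x2b (blk 10, set 2) → MISS  vc=[16, 14]
5: 0x4a (blk 18, set 2) → MISS  vc=[16, 14, 10]
6: 0x42 (blk 16, set 0) → VC-HIT  vc=[8, 14, 10]
7: 0x42 (blk 16, set 0) → L1-HIT  vc=[8, 14, 10]
8: 0x1a (blk 6, set 2) → MISS  vc=[8, 14, 10, 18]
9: 0x2b (blk 10, set 2) → VC-HIT  vc=[8, 14, 6, 18]
10: 0x1a (blk 6, set 2) → VC-HIT  vc=[8, 14, 10, 18]

VC = [8, 14, 10, 18]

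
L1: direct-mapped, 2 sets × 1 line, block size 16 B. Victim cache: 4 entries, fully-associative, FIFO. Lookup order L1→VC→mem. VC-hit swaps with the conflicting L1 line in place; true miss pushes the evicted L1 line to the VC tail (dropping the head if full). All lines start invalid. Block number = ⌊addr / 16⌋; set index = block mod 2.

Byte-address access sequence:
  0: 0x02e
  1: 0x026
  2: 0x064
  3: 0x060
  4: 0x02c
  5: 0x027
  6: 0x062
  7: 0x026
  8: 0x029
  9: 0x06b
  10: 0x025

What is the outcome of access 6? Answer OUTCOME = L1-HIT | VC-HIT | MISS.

  [0] addr=0x2e blk=2 s=0: MISS | VC []
  [1] addr=0x26 blk=2 s=0: L1-HIT | VC []
  [2] addr=0x64 blk=6 s=0: MISS | VC [2]
  [3] addr=0x60 blk=6 s=0: L1-HIT | VC [2]
  [4] addr=0x2c blk=2 s=0: VC-HIT | VC [6]
  [5] addr=0x27 blk=2 s=0: L1-HIT | VC [6]
  [6] addr=0x62 blk=6 s=0: VC-HIT | VC [2]
  [7] addr=0x26 blk=2 s=0: VC-HIT | VC [6]
  [8] addr=0x29 blk=2 s=0: L1-HIT | VC [6]
  [9] addr=0x6b blk=6 s=0: VC-HIT | VC [2]
  [10] addr=0x25 blk=2 s=0: VC-HIT | VC [6]

OUTCOME = VC-HIT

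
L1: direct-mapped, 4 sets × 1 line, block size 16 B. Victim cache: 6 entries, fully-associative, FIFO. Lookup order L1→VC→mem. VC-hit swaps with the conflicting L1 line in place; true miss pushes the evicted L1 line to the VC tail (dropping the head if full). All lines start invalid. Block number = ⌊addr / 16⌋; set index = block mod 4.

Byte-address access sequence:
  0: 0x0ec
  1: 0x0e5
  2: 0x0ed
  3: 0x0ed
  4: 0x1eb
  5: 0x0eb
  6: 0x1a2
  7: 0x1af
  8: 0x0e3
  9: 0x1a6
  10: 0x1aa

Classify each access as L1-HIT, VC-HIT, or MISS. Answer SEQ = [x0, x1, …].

0: 0xec (blk 14, set 2) → MISS  vc=[]
1: 0xe5 (blk 14, set 2) → L1-HIT  vc=[]
2: 0xed (blk 14, set 2) → L1-HIT  vc=[]
3: 0xed (blk 14, set 2) → L1-HIT  vc=[]
4: 0x1eb (blk 30, set 2) → MISS  vc=[14]
5: 0xeb (blk 14, set 2) → VC-HIT  vc=[30]
6: 0x1a2 (blk 26, set 2) → MISS  vc=[30, 14]
7: 0x1af (blk 26, set 2) → L1-HIT  vc=[30, 14]
8: 0xe3 (blk 14, set 2) → VC-HIT  vc=[30, 26]
9: 0x1a6 (blk 26, set 2) → VC-HIT  vc=[30, 14]
10: 0x1aa (blk 26, set 2) → L1-HIT  vc=[30, 14]

SEQ = [MISS, L1-HIT, L1-HIT, L1-HIT, MISS, VC-HIT, MISS, L1-HIT, VC-HIT, VC-HIT, L1-HIT]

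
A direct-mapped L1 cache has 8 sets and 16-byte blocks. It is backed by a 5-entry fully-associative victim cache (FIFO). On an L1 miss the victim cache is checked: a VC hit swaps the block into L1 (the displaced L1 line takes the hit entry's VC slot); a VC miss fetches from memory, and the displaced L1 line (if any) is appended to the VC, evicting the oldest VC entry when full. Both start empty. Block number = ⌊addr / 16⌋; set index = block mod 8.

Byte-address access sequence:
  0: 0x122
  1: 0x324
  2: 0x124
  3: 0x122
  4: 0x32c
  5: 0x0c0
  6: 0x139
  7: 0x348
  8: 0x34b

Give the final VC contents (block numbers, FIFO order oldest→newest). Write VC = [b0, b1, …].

  [0] addr=0x122 blk=18 s=2: MISS | VC []
  [1] addr=0x324 blk=50 s=2: MISS | VC [18]
  [2] addr=0x124 blk=18 s=2: VC-HIT | VC [50]
  [3] addr=0x122 blk=18 s=2: L1-HIT | VC [50]
  [4] addr=0x32c blk=50 s=2: VC-HIT | VC [18]
  [5] addr=0xc0 blk=12 s=4: MISS | VC [18]
  [6] addr=0x139 blk=19 s=3: MISS | VC [18]
  [7] addr=0x348 blk=52 s=4: MISS | VC [18, 12]
  [8] addr=0x34b blk=52 s=4: L1-HIT | VC [18, 12]

VC = [18, 12]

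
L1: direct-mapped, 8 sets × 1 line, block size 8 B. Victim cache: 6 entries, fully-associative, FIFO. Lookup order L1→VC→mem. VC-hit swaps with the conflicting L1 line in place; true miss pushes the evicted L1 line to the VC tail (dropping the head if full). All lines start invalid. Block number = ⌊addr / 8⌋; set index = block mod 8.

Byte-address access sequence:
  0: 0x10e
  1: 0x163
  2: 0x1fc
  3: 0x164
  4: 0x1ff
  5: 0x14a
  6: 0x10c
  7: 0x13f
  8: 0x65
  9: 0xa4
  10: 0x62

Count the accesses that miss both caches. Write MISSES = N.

0: 0x10e (blk 33, set 1) → MISS  vc=[]
1: 0x163 (blk 44, set 4) → MISS  vc=[]
2: 0x1fc (blk 63, set 7) → MISS  vc=[]
3: 0x164 (blk 44, set 4) → L1-HIT  vc=[]
4: 0x1ff (blk 63, set 7) → L1-HIT  vc=[]
5: 0x14a (blk 41, set 1) → MISS  vc=[33]
6: 0x10c (blk 33, set 1) → VC-HIT  vc=[41]
7: 0x13f (blk 39, set 7) → MISS  vc=[41, 63]
8: 0x65 (blk 12, set 4) → MISS  vc=[41, 63, 44]
9: 0xa4 (blk 20, set 4) → MISS  vc=[41, 63, 44, 12]
10: 0x62 (blk 12, set 4) → VC-HIT  vc=[41, 63, 44, 20]

MISSES = 7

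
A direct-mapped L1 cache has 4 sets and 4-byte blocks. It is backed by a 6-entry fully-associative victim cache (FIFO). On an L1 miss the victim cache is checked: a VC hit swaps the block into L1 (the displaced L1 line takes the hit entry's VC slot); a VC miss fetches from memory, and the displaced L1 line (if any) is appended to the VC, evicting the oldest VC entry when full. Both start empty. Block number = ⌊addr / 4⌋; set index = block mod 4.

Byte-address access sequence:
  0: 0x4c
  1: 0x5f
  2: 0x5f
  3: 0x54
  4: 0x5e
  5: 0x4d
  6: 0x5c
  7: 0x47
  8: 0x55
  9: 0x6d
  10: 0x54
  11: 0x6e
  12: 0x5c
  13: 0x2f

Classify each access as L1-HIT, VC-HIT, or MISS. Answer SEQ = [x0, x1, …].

0: 0x4c (blk 19, set 3) → MISS  vc=[]
1: 0x5f (blk 23, set 3) → MISS  vc=[19]
2: 0x5f (blk 23, set 3) → L1-HIT  vc=[19]
3: 0x54 (blk 21, set 1) → MISS  vc=[19]
4: 0x5e (blk 23, set 3) → L1-HIT  vc=[19]
5: 0x4d (blk 19, set 3) → VC-HIT  vc=[23]
6: 0x5c (blk 23, set 3) → VC-HIT  vc=[19]
7: 0x47 (blk 17, set 1) → MISS  vc=[19, 21]
8: 0x55 (blk 21, set 1) → VC-HIT  vc=[19, 17]
9: 0x6d (blk 27, set 3) → MISS  vc=[19, 17, 23]
10: 0x54 (blk 21, set 1) → L1-HIT  vc=[19, 17, 23]
11: 0x6e (blk 27, set 3) → L1-HIT  vc=[19, 17, 23]
12: 0x5c (blk 23, set 3) → VC-HIT  vc=[19, 17, 27]
13: 0x2f (blk 11, set 3) → MISS  vc=[19, 17, 27, 23]

SEQ = [MISS, MISS, L1-HIT, MISS, L1-HIT, VC-HIT, VC-HIT, MISS, VC-HIT, MISS, L1-HIT, L1-HIT, VC-HIT, MISS]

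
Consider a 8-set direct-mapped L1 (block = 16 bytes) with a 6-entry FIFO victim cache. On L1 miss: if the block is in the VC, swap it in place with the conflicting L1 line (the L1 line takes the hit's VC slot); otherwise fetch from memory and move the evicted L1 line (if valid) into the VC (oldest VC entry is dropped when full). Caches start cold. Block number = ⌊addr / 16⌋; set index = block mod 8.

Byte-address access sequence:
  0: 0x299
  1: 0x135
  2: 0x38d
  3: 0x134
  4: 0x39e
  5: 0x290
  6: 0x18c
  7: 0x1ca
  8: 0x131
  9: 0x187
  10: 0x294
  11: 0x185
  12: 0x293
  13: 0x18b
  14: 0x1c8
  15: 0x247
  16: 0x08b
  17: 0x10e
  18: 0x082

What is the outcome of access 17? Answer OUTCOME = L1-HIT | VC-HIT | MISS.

OUTCOME = MISS

0: 0x299 (blk 41, set 1) → MISS  vc=[]
1: 0x135 (blk 19, set 3) → MISS  vc=[]
2: 0x38d (blk 56, set 0) → MISS  vc=[]
3: 0x134 (blk 19, set 3) → L1-HIT  vc=[]
4: 0x39e (blk 57, set 1) → MISS  vc=[41]
5: 0x290 (blk 41, set 1) → VC-HIT  vc=[57]
6: 0x18c (blk 24, set 0) → MISS  vc=[57, 56]
7: 0x1ca (blk 28, set 4) → MISS  vc=[57, 56]
8: 0x131 (blk 19, set 3) → L1-HIT  vc=[57, 56]
9: 0x187 (blk 24, set 0) → L1-HIT  vc=[57, 56]
10: 0x294 (blk 41, set 1) → L1-HIT  vc=[57, 56]
11: 0x185 (blk 24, set 0) → L1-HIT  vc=[57, 56]
12: 0x293 (blk 41, set 1) → L1-HIT  vc=[57, 56]
13: 0x18b (blk 24, set 0) → L1-HIT  vc=[57, 56]
14: 0x1c8 (blk 28, set 4) → L1-HIT  vc=[57, 56]
15: 0x247 (blk 36, set 4) → MISS  vc=[57, 56, 28]
16: 0x8b (blk 8, set 0) → MISS  vc=[57, 56, 28, 24]
17: 0x10e (blk 16, set 0) → MISS  vc=[57, 56, 28, 24, 8]
18: 0x82 (blk 8, set 0) → VC-HIT  vc=[57, 56, 28, 24, 16]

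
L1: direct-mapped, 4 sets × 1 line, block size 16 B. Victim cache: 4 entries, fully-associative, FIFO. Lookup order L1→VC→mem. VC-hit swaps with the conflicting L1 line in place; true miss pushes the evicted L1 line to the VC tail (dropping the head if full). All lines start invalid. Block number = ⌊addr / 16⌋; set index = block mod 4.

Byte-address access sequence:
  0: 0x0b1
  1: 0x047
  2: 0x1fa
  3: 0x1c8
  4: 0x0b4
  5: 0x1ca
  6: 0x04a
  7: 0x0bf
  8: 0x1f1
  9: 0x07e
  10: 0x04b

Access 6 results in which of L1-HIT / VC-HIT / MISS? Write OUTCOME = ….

0: 0xb1 (blk 11, set 3) → MISS  vc=[]
1: 0x47 (blk 4, set 0) → MISS  vc=[]
2: 0x1fa (blk 31, set 3) → MISS  vc=[11]
3: 0x1c8 (blk 28, set 0) → MISS  vc=[11, 4]
4: 0xb4 (blk 11, set 3) → VC-HIT  vc=[31, 4]
5: 0x1ca (blk 28, set 0) → L1-HIT  vc=[31, 4]
6: 0x4a (blk 4, set 0) → VC-HIT  vc=[31, 28]
7: 0xbf (blk 11, set 3) → L1-HIT  vc=[31, 28]
8: 0x1f1 (blk 31, set 3) → VC-HIT  vc=[11, 28]
9: 0x7e (blk 7, set 3) → MISS  vc=[11, 28, 31]
10: 0x4b (blk 4, set 0) → L1-HIT  vc=[11, 28, 31]

OUTCOME = VC-HIT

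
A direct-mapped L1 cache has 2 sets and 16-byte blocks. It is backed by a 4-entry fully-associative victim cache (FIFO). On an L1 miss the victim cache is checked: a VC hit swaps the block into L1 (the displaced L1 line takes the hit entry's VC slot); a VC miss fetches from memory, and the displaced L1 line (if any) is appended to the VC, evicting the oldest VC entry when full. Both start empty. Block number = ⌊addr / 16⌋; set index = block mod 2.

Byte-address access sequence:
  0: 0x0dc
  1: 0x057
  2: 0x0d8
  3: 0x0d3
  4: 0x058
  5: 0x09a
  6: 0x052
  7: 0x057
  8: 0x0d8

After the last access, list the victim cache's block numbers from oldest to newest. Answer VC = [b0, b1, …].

0: 0xdc (blk 13, set 1) → MISS  vc=[]
1: 0x57 (blk 5, set 1) → MISS  vc=[13]
2: 0xd8 (blk 13, set 1) → VC-HIT  vc=[5]
3: 0xd3 (blk 13, set 1) → L1-HIT  vc=[5]
4: 0x58 (blk 5, set 1) → VC-HIT  vc=[13]
5: 0x9a (blk 9, set 1) → MISS  vc=[13, 5]
6: 0x52 (blk 5, set 1) → VC-HIT  vc=[13, 9]
7: 0x57 (blk 5, set 1) → L1-HIT  vc=[13, 9]
8: 0xd8 (blk 13, set 1) → VC-HIT  vc=[5, 9]

VC = [5, 9]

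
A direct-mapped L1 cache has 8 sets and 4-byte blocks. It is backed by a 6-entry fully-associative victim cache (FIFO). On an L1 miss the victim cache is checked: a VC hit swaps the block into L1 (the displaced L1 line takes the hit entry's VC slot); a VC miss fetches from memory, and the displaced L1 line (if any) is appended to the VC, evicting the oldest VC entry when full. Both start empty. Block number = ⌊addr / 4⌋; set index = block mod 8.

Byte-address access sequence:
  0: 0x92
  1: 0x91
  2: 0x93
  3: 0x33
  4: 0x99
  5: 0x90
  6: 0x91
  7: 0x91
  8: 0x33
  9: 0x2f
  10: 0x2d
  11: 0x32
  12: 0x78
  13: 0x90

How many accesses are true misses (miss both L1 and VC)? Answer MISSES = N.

MISSES = 5

  [0] addr=0x92 blk=36 s=4: MISS | VC []
  [1] addr=0x91 blk=36 s=4: L1-HIT | VC []
  [2] addr=0x93 blk=36 s=4: L1-HIT | VC []
  [3] addr=0x33 blk=12 s=4: MISS | VC [36]
  [4] addr=0x99 blk=38 s=6: MISS | VC [36]
  [5] addr=0x90 blk=36 s=4: VC-HIT | VC [12]
  [6] addr=0x91 blk=36 s=4: L1-HIT | VC [12]
  [7] addr=0x91 blk=36 s=4: L1-HIT | VC [12]
  [8] addr=0x33 blk=12 s=4: VC-HIT | VC [36]
  [9] addr=0x2f blk=11 s=3: MISS | VC [36]
  [10] addr=0x2d blk=11 s=3: L1-HIT | VC [36]
  [11] addr=0x32 blk=12 s=4: L1-HIT | VC [36]
  [12] addr=0x78 blk=30 s=6: MISS | VC [36, 38]
  [13] addr=0x90 blk=36 s=4: VC-HIT | VC [12, 38]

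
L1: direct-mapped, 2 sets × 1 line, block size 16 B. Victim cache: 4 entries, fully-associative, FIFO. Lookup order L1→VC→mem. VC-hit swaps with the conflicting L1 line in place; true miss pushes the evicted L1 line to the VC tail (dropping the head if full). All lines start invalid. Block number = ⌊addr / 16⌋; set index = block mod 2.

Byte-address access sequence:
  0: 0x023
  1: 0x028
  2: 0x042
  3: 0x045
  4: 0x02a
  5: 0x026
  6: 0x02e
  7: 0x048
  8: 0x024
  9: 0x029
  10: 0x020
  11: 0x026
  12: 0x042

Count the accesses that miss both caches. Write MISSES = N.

MISSES = 2

#0 0x23→b2/s0 MISS; vc=[]
#1 0x28→b2/s0 L1-HIT; vc=[]
#2 0x42→b4/s0 MISS; vc=[2]
#3 0x45→b4/s0 L1-HIT; vc=[2]
#4 0x2a→b2/s0 VC-HIT; vc=[4]
#5 0x26→b2/s0 L1-HIT; vc=[4]
#6 0x2e→b2/s0 L1-HIT; vc=[4]
#7 0x48→b4/s0 VC-HIT; vc=[2]
#8 0x24→b2/s0 VC-HIT; vc=[4]
#9 0x29→b2/s0 L1-HIT; vc=[4]
#10 0x20→b2/s0 L1-HIT; vc=[4]
#11 0x26→b2/s0 L1-HIT; vc=[4]
#12 0x42→b4/s0 VC-HIT; vc=[2]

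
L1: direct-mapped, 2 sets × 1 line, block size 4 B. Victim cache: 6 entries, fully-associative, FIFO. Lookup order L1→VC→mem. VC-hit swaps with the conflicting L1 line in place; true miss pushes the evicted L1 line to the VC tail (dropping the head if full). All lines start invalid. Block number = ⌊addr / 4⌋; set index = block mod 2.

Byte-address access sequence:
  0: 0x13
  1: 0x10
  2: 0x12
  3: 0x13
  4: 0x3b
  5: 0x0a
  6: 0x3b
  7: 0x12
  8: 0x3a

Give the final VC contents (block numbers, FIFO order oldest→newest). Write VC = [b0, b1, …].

  [0] addr=0x13 blk=4 s=0: MISS | VC []
  [1] addr=0x10 blk=4 s=0: L1-HIT | VC []
  [2] addr=0x12 blk=4 s=0: L1-HIT | VC []
  [3] addr=0x13 blk=4 s=0: L1-HIT | VC []
  [4] addr=0x3b blk=14 s=0: MISS | VC [4]
  [5] addr=0xa blk=2 s=0: MISS | VC [4, 14]
  [6] addr=0x3b blk=14 s=0: VC-HIT | VC [4, 2]
  [7] addr=0x12 blk=4 s=0: VC-HIT | VC [14, 2]
  [8] addr=0x3a blk=14 s=0: VC-HIT | VC [4, 2]

VC = [4, 2]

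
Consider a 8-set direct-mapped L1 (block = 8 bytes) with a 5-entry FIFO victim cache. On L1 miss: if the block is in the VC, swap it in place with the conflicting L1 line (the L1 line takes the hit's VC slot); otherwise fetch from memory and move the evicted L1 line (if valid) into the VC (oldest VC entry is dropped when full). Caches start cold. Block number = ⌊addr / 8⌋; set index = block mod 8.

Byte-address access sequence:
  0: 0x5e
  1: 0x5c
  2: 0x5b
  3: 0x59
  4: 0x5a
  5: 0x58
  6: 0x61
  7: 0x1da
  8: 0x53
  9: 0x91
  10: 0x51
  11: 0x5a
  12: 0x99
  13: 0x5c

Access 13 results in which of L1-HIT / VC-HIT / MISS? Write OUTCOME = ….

  [0] addr=0x5e blk=11 s=3: MISS | VC []
  [1] addr=0x5c blk=11 s=3: L1-HIT | VC []
  [2] addr=0x5b blk=11 s=3: L1-HIT | VC []
  [3] addr=0x59 blk=11 s=3: L1-HIT | VC []
  [4] addr=0x5a blk=11 s=3: L1-HIT | VC []
  [5] addr=0x58 blk=11 s=3: L1-HIT | VC []
  [6] addr=0x61 blk=12 s=4: MISS | VC []
  [7] addr=0x1da blk=59 s=3: MISS | VC [11]
  [8] addr=0x53 blk=10 s=2: MISS | VC [11]
  [9] addr=0x91 blk=18 s=2: MISS | VC [11, 10]
  [10] addr=0x51 blk=10 s=2: VC-HIT | VC [11, 18]
  [11] addr=0x5a blk=11 s=3: VC-HIT | VC [59, 18]
  [12] addr=0x99 blk=19 s=3: MISS | VC [59, 18, 11]
  [13] addr=0x5c blk=11 s=3: VC-HIT | VC [59, 18, 19]

OUTCOME = VC-HIT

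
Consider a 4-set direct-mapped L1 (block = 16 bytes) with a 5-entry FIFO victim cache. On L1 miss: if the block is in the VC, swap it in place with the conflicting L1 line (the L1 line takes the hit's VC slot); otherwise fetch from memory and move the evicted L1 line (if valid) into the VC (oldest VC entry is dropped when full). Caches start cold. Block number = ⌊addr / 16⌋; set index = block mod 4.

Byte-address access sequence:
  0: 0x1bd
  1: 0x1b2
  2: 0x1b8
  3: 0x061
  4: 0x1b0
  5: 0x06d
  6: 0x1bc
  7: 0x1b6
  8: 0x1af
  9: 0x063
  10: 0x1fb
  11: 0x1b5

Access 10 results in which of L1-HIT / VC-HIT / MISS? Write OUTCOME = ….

OUTCOME = MISS

#0 0x1bd→b27/s3 MISS; vc=[]
#1 0x1b2→b27/s3 L1-HIT; vc=[]
#2 0x1b8→b27/s3 L1-HIT; vc=[]
#3 0x61→b6/s2 MISS; vc=[]
#4 0x1b0→b27/s3 L1-HIT; vc=[]
#5 0x6d→b6/s2 L1-HIT; vc=[]
#6 0x1bc→b27/s3 L1-HIT; vc=[]
#7 0x1b6→b27/s3 L1-HIT; vc=[]
#8 0x1af→b26/s2 MISS; vc=[6]
#9 0x63→b6/s2 VC-HIT; vc=[26]
#10 0x1fb→b31/s3 MISS; vc=[26,27]
#11 0x1b5→b27/s3 VC-HIT; vc=[26,31]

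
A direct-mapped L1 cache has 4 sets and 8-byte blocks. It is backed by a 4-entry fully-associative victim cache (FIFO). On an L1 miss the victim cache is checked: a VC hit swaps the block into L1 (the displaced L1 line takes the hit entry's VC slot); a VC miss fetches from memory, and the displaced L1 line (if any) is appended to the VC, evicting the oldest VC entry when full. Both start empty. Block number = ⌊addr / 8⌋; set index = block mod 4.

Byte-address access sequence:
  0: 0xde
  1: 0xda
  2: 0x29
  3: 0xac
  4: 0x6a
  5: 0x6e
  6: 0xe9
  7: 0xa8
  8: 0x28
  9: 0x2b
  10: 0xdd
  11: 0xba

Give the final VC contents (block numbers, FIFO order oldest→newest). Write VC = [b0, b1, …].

VC = [21, 29, 13, 27]

#0 0xde→b27/s3 MISS; vc=[]
#1 0xda→b27/s3 L1-HIT; vc=[]
#2 0x29→b5/s1 MISS; vc=[]
#3 0xac→b21/s1 MISS; vc=[5]
#4 0x6a→b13/s1 MISS; vc=[5,21]
#5 0x6e→b13/s1 L1-HIT; vc=[5,21]
#6 0xe9→b29/s1 MISS; vc=[5,21,13]
#7 0xa8→b21/s1 VC-HIT; vc=[5,29,13]
#8 0x28→b5/s1 VC-HIT; vc=[21,29,13]
#9 0x2b→b5/s1 L1-HIT; vc=[21,29,13]
#10 0xdd→b27/s3 L1-HIT; vc=[21,29,13]
#11 0xba→b23/s3 MISS; vc=[21,29,13,27]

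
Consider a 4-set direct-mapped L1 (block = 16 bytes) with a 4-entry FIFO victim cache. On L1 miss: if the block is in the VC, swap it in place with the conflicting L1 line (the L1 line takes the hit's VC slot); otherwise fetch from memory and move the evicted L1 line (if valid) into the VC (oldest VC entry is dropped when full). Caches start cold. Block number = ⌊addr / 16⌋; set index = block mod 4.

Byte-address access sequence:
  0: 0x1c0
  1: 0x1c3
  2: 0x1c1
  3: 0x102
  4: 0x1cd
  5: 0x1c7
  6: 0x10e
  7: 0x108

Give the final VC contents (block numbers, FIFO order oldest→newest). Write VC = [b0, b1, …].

  [0] addr=0x1c0 blk=28 s=0: MISS | VC []
  [1] addr=0x1c3 blk=28 s=0: L1-HIT | VC []
  [2] addr=0x1c1 blk=28 s=0: L1-HIT | VC []
  [3] addr=0x102 blk=16 s=0: MISS | VC [28]
  [4] addr=0x1cd blk=28 s=0: VC-HIT | VC [16]
  [5] addr=0x1c7 blk=28 s=0: L1-HIT | VC [16]
  [6] addr=0x10e blk=16 s=0: VC-HIT | VC [28]
  [7] addr=0x108 blk=16 s=0: L1-HIT | VC [28]

VC = [28]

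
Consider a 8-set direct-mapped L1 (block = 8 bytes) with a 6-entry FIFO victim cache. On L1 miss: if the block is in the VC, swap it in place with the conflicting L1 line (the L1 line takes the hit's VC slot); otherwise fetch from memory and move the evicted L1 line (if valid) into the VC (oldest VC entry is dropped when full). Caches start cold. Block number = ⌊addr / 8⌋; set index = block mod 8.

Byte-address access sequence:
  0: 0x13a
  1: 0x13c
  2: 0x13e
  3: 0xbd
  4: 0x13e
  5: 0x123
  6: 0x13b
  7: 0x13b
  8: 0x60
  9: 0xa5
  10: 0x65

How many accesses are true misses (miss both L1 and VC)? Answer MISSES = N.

  [0] addr=0x13a blk=39 s=7: MISS | VC []
  [1] addr=0x13c blk=39 s=7: L1-HIT | VC []
  [2] addr=0x13e blk=39 s=7: L1-HIT | VC []
  [3] addr=0xbd blk=23 s=7: MISS | VC [39]
  [4] addr=0x13e blk=39 s=7: VC-HIT | VC [23]
  [5] addr=0x123 blk=36 s=4: MISS | VC [23]
  [6] addr=0x13b blk=39 s=7: L1-HIT | VC [23]
  [7] addr=0x13b blk=39 s=7: L1-HIT | VC [23]
  [8] addr=0x60 blk=12 s=4: MISS | VC [23, 36]
  [9] addr=0xa5 blk=20 s=4: MISS | VC [23, 36, 12]
  [10] addr=0x65 blk=12 s=4: VC-HIT | VC [23, 36, 20]

MISSES = 5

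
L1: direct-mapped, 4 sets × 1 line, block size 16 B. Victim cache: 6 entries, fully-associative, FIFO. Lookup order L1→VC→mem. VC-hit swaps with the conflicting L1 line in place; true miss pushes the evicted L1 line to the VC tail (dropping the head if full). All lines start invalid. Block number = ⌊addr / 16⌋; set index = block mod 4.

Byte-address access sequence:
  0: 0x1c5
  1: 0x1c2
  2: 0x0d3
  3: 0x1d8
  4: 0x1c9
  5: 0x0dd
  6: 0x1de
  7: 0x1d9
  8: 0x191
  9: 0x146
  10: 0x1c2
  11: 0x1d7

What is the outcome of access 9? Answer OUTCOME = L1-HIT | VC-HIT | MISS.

OUTCOME = MISS

#0 0x1c5→b28/s0 MISS; vc=[]
#1 0x1c2→b28/s0 L1-HIT; vc=[]
#2 0xd3→b13/s1 MISS; vc=[]
#3 0x1d8→b29/s1 MISS; vc=[13]
#4 0x1c9→b28/s0 L1-HIT; vc=[13]
#5 0xdd→b13/s1 VC-HIT; vc=[29]
#6 0x1de→b29/s1 VC-HIT; vc=[13]
#7 0x1d9→b29/s1 L1-HIT; vc=[13]
#8 0x191→b25/s1 MISS; vc=[13,29]
#9 0x146→b20/s0 MISS; vc=[13,29,28]
#10 0x1c2→b28/s0 VC-HIT; vc=[13,29,20]
#11 0x1d7→b29/s1 VC-HIT; vc=[13,25,20]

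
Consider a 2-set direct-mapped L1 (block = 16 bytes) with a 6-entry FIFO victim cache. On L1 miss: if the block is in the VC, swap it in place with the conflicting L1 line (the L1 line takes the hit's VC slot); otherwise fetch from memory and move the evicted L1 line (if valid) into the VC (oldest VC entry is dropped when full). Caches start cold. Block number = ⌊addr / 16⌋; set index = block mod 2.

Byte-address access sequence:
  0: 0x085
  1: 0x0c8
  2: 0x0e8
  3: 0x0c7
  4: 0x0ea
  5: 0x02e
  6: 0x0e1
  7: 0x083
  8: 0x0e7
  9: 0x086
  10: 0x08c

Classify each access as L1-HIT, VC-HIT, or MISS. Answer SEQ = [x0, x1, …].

0: 0x85 (blk 8, set 0) → MISS  vc=[]
1: 0xc8 (blk 12, set 0) → MISS  vc=[8]
2: 0xe8 (blk 14, set 0) → MISS  vc=[8, 12]
3: 0xc7 (blk 12, set 0) → VC-HIT  vc=[8, 14]
4: 0xea (blk 14, set 0) → VC-HIT  vc=[8, 12]
5: 0x2e (blk 2, set 0) → MISS  vc=[8, 12, 14]
6: 0xe1 (blk 14, set 0) → VC-HIT  vc=[8, 12, 2]
7: 0x83 (blk 8, set 0) → VC-HIT  vc=[14, 12, 2]
8: 0xe7 (blk 14, set 0) → VC-HIT  vc=[8, 12, 2]
9: 0x86 (blk 8, set 0) → VC-HIT  vc=[14, 12, 2]
10: 0x8c (blk 8, set 0) → L1-HIT  vc=[14, 12, 2]

SEQ = [MISS, MISS, MISS, VC-HIT, VC-HIT, MISS, VC-HIT, VC-HIT, VC-HIT, VC-HIT, L1-HIT]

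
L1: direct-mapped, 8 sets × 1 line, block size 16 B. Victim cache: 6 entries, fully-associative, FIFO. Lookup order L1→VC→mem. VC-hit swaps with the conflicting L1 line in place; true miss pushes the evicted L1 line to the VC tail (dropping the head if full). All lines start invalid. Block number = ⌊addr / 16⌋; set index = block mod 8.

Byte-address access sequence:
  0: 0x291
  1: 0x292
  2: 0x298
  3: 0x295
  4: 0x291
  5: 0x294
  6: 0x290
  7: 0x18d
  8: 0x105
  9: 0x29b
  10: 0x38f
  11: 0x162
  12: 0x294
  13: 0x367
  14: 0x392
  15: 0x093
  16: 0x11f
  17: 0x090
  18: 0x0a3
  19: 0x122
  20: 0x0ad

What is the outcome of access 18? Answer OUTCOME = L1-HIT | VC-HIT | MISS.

#0 0x291→b41/s1 MISS; vc=[]
#1 0x292→b41/s1 L1-HIT; vc=[]
#2 0x298→b41/s1 L1-HIT; vc=[]
#3 0x295→b41/s1 L1-HIT; vc=[]
#4 0x291→b41/s1 L1-HIT; vc=[]
#5 0x294→b41/s1 L1-HIT; vc=[]
#6 0x290→b41/s1 L1-HIT; vc=[]
#7 0x18d→b24/s0 MISS; vc=[]
#8 0x105→b16/s0 MISS; vc=[24]
#9 0x29b→b41/s1 L1-HIT; vc=[24]
#10 0x38f→b56/s0 MISS; vc=[24,16]
#11 0x162→b22/s6 MISS; vc=[24,16]
#12 0x294→b41/s1 L1-HIT; vc=[24,16]
#13 0x367→b54/s6 MISS; vc=[24,16,22]
#14 0x392→b57/s1 MISS; vc=[24,16,22,41]
#15 0x93→b9/s1 MISS; vc=[24,16,22,41,57]
#16 0x11f→b17/s1 MISS; vc=[24,16,22,41,57,9]
#17 0x90→b9/s1 VC-HIT; vc=[24,16,22,41,57,17]
#18 0xa3→b10/s2 MISS; vc=[24,16,22,41,57,17]
#19 0x122→b18/s2 MISS; vc=[16,22,41,57,17,10]
#20 0xad→b10/s2 VC-HIT; vc=[16,22,41,57,17,18]

OUTCOME = MISS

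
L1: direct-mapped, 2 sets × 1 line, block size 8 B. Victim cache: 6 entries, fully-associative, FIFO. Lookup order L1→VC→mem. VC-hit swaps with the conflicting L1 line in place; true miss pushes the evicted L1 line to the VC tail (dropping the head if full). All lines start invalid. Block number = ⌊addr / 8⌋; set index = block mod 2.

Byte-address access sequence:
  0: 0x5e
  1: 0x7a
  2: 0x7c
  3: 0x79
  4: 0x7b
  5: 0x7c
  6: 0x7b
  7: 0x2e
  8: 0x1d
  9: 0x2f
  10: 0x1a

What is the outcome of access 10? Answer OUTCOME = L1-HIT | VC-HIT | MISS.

0: 0x5e (blk 11, set 1) → MISS  vc=[]
1: 0x7a (blk 15, set 1) → MISS  vc=[11]
2: 0x7c (blk 15, set 1) → L1-HIT  vc=[11]
3: 0x79 (blk 15, set 1) → L1-HIT  vc=[11]
4: 0x7b (blk 15, set 1) → L1-HIT  vc=[11]
5: 0x7c (blk 15, set 1) → L1-HIT  vc=[11]
6: 0x7b (blk 15, set 1) → L1-HIT  vc=[11]
7: 0x2e (blk 5, set 1) → MISS  vc=[11, 15]
8: 0x1d (blk 3, set 1) → MISS  vc=[11, 15, 5]
9: 0x2f (blk 5, set 1) → VC-HIT  vc=[11, 15, 3]
10: 0x1a (blk 3, set 1) → VC-HIT  vc=[11, 15, 5]

OUTCOME = VC-HIT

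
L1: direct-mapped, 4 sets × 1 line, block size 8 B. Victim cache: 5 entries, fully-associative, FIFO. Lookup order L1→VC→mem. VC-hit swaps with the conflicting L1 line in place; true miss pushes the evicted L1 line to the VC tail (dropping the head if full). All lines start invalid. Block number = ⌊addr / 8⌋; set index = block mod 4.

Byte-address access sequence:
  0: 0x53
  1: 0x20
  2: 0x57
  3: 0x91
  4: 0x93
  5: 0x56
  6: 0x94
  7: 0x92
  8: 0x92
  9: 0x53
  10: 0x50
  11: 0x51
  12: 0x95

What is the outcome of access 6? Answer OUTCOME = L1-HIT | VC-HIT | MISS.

#0 0x53→b10/s2 MISS; vc=[]
#1 0x20→b4/s0 MISS; vc=[]
#2 0x57→b10/s2 L1-HIT; vc=[]
#3 0x91→b18/s2 MISS; vc=[10]
#4 0x93→b18/s2 L1-HIT; vc=[10]
#5 0x56→b10/s2 VC-HIT; vc=[18]
#6 0x94→b18/s2 VC-HIT; vc=[10]
#7 0x92→b18/s2 L1-HIT; vc=[10]
#8 0x92→b18/s2 L1-HIT; vc=[10]
#9 0x53→b10/s2 VC-HIT; vc=[18]
#10 0x50→b10/s2 L1-HIT; vc=[18]
#11 0x51→b10/s2 L1-HIT; vc=[18]
#12 0x95→b18/s2 VC-HIT; vc=[10]

OUTCOME = VC-HIT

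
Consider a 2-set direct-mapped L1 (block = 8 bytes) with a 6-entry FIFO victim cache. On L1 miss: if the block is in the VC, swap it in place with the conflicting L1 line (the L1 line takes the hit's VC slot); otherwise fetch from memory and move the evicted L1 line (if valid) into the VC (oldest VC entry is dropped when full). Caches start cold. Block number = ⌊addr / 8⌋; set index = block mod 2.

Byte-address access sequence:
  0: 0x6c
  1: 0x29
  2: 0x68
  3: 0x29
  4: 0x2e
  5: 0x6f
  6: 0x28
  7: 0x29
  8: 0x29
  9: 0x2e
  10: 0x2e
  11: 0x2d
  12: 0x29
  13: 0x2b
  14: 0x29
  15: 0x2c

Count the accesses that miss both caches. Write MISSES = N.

0: 0x6c (blk 13, set 1) → MISS  vc=[]
1: 0x29 (blk 5, set 1) → MISS  vc=[13]
2: 0x68 (blk 13, set 1) → VC-HIT  vc=[5]
3: 0x29 (blk 5, set 1) → VC-HIT  vc=[13]
4: 0x2e (blk 5, set 1) → L1-HIT  vc=[13]
5: 0x6f (blk 13, set 1) → VC-HIT  vc=[5]
6: 0x28 (blk 5, set 1) → VC-HIT  vc=[13]
7: 0x29 (blk 5, set 1) → L1-HIT  vc=[13]
8: 0x29 (blk 5, set 1) → L1-HIT  vc=[13]
9: 0x2e (blk 5, set 1) → L1-HIT  vc=[13]
10: 0x2e (blk 5, set 1) → L1-HIT  vc=[13]
11: 0x2d (blk 5, set 1) → L1-HIT  vc=[13]
12: 0x29 (blk 5, set 1) → L1-HIT  vc=[13]
13: 0x2b (blk 5, set 1) → L1-HIT  vc=[13]
14: 0x29 (blk 5, set 1) → L1-HIT  vc=[13]
15: 0x2c (blk 5, set 1) → L1-HIT  vc=[13]

MISSES = 2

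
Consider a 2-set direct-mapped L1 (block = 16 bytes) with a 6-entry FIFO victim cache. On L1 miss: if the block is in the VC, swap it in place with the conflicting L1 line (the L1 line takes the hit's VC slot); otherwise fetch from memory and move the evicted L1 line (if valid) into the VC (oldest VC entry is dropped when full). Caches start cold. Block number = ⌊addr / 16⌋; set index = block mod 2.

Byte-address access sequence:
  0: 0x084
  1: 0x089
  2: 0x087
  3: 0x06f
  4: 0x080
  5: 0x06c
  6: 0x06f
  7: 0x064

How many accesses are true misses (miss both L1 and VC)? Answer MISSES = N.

#0 0x84→b8/s0 MISS; vc=[]
#1 0x89→b8/s0 L1-HIT; vc=[]
#2 0x87→b8/s0 L1-HIT; vc=[]
#3 0x6f→b6/s0 MISS; vc=[8]
#4 0x80→b8/s0 VC-HIT; vc=[6]
#5 0x6c→b6/s0 VC-HIT; vc=[8]
#6 0x6f→b6/s0 L1-HIT; vc=[8]
#7 0x64→b6/s0 L1-HIT; vc=[8]

MISSES = 2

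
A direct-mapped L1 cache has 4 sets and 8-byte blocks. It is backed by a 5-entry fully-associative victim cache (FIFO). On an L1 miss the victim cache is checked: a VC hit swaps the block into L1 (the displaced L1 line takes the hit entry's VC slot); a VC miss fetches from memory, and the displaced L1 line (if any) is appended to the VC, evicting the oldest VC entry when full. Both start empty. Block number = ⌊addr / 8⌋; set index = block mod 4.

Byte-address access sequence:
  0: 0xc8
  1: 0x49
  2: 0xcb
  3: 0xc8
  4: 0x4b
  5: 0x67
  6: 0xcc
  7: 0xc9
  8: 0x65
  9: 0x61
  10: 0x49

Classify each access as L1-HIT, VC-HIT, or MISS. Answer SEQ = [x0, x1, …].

#0 0xc8→b25/s1 MISS; vc=[]
#1 0x49→b9/s1 MISS; vc=[25]
#2 0xcb→b25/s1 VC-HIT; vc=[9]
#3 0xc8→b25/s1 L1-HIT; vc=[9]
#4 0x4b→b9/s1 VC-HIT; vc=[25]
#5 0x67→b12/s0 MISS; vc=[25]
#6 0xcc→b25/s1 VC-HIT; vc=[9]
#7 0xc9→b25/s1 L1-HIT; vc=[9]
#8 0x65→b12/s0 L1-HIT; vc=[9]
#9 0x61→b12/s0 L1-HIT; vc=[9]
#10 0x49→b9/s1 VC-HIT; vc=[25]

SEQ = [MISS, MISS, VC-HIT, L1-HIT, VC-HIT, MISS, VC-HIT, L1-HIT, L1-HIT, L1-HIT, VC-HIT]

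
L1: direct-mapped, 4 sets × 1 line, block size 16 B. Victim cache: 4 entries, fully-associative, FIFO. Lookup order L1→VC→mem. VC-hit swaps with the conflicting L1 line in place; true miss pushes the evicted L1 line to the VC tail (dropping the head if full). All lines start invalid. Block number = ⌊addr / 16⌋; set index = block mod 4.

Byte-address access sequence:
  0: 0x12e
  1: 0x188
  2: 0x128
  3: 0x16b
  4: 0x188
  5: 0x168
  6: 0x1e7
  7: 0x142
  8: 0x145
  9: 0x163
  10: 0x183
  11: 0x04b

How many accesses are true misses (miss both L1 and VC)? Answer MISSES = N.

MISSES = 6

#0 0x12e→b18/s2 MISS; vc=[]
#1 0x188→b24/s0 MISS; vc=[]
#2 0x128→b18/s2 L1-HIT; vc=[]
#3 0x16b→b22/s2 MISS; vc=[18]
#4 0x188→b24/s0 L1-HIT; vc=[18]
#5 0x168→b22/s2 L1-HIT; vc=[18]
#6 0x1e7→b30/s2 MISS; vc=[18,22]
#7 0x142→b20/s0 MISS; vc=[18,22,24]
#8 0x145→b20/s0 L1-HIT; vc=[18,22,24]
#9 0x163→b22/s2 VC-HIT; vc=[18,30,24]
#10 0x183→b24/s0 VC-HIT; vc=[18,30,20]
#11 0x4b→b4/s0 MISS; vc=[18,30,20,24]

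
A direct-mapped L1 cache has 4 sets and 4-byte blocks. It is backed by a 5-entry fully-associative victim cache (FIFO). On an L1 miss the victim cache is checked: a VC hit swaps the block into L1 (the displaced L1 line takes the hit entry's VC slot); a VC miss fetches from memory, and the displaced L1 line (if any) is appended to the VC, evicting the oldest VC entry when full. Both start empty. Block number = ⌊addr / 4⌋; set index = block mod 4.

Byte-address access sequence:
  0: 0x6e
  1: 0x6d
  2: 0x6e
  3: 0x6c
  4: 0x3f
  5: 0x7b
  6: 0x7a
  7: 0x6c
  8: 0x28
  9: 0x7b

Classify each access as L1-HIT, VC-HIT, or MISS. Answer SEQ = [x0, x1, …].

SEQ = [MISS, L1-HIT, L1-HIT, L1-HIT, MISS, MISS, L1-HIT, VC-HIT, MISS, VC-HIT]

#0 0x6e→b27/s3 MISS; vc=[]
#1 0x6d→b27/s3 L1-HIT; vc=[]
#2 0x6e→b27/s3 L1-HIT; vc=[]
#3 0x6c→b27/s3 L1-HIT; vc=[]
#4 0x3f→b15/s3 MISS; vc=[27]
#5 0x7b→b30/s2 MISS; vc=[27]
#6 0x7a→b30/s2 L1-HIT; vc=[27]
#7 0x6c→b27/s3 VC-HIT; vc=[15]
#8 0x28→b10/s2 MISS; vc=[15,30]
#9 0x7b→b30/s2 VC-HIT; vc=[15,10]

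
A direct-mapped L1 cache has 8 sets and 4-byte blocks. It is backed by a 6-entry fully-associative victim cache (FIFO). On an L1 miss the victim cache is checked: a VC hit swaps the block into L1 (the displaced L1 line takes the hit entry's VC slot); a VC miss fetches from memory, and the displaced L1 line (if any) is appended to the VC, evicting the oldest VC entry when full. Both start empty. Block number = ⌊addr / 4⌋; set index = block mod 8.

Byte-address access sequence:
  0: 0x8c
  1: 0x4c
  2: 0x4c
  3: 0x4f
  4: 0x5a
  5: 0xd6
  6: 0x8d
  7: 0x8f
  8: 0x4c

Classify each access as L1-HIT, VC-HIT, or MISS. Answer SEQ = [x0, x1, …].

SEQ = [MISS, MISS, L1-HIT, L1-HIT, MISS, MISS, VC-HIT, L1-HIT, VC-HIT]

0: 0x8c (blk 35, set 3) → MISS  vc=[]
1: 0x4c (blk 19, set 3) → MISS  vc=[35]
2: 0x4c (blk 19, set 3) → L1-HIT  vc=[35]
3: 0x4f (blk 19, set 3) → L1-HIT  vc=[35]
4: 0x5a (blk 22, set 6) → MISS  vc=[35]
5: 0xd6 (blk 53, set 5) → MISS  vc=[35]
6: 0x8d (blk 35, set 3) → VC-HIT  vc=[19]
7: 0x8f (blk 35, set 3) → L1-HIT  vc=[19]
8: 0x4c (blk 19, set 3) → VC-HIT  vc=[35]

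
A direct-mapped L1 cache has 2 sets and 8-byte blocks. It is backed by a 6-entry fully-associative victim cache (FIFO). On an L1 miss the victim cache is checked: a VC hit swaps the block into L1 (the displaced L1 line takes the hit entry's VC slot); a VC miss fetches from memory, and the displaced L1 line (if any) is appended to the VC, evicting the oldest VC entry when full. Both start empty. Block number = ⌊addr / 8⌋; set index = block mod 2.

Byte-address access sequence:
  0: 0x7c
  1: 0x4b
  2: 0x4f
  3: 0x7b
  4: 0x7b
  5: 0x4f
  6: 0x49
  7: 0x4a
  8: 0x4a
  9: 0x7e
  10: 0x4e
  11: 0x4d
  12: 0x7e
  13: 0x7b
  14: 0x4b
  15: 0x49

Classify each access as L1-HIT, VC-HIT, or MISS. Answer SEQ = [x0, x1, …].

SEQ = [MISS, MISS, L1-HIT, VC-HIT, L1-HIT, VC-HIT, L1-HIT, L1-HIT, L1-HIT, VC-HIT, VC-HIT, L1-HIT, VC-HIT, L1-HIT, VC-HIT, L1-HIT]

0: 0x7c (blk 15, set 1) → MISS  vc=[]
1: 0x4b (blk 9, set 1) → MISS  vc=[15]
2: 0x4f (blk 9, set 1) → L1-HIT  vc=[15]
3: 0x7b (blk 15, set 1) → VC-HIT  vc=[9]
4: 0x7b (blk 15, set 1) → L1-HIT  vc=[9]
5: 0x4f (blk 9, set 1) → VC-HIT  vc=[15]
6: 0x49 (blk 9, set 1) → L1-HIT  vc=[15]
7: 0x4a (blk 9, set 1) → L1-HIT  vc=[15]
8: 0x4a (blk 9, set 1) → L1-HIT  vc=[15]
9: 0x7e (blk 15, set 1) → VC-HIT  vc=[9]
10: 0x4e (blk 9, set 1) → VC-HIT  vc=[15]
11: 0x4d (blk 9, set 1) → L1-HIT  vc=[15]
12: 0x7e (blk 15, set 1) → VC-HIT  vc=[9]
13: 0x7b (blk 15, set 1) → L1-HIT  vc=[9]
14: 0x4b (blk 9, set 1) → VC-HIT  vc=[15]
15: 0x49 (blk 9, set 1) → L1-HIT  vc=[15]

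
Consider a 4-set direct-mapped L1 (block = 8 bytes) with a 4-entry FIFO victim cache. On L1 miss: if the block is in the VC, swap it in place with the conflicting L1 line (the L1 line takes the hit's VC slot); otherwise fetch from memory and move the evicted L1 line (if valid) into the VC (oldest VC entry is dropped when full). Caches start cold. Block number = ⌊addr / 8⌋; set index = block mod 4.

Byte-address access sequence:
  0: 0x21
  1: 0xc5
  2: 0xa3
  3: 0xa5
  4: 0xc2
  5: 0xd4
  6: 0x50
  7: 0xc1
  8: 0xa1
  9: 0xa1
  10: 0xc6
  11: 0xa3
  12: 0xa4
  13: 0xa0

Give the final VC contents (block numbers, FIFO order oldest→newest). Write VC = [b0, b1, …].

  [0] addr=0x21 blk=4 s=0: MISS | VC []
  [1] addr=0xc5 blk=24 s=0: MISS | VC [4]
  [2] addr=0xa3 blk=20 s=0: MISS | VC [4, 24]
  [3] addr=0xa5 blk=20 s=0: L1-HIT | VC [4, 24]
  [4] addr=0xc2 blk=24 s=0: VC-HIT | VC [4, 20]
  [5] addr=0xd4 blk=26 s=2: MISS | VC [4, 20]
  [6] addr=0x50 blk=10 s=2: MISS | VC [4, 20, 26]
  [7] addr=0xc1 blk=24 s=0: L1-HIT | VC [4, 20, 26]
  [8] addr=0xa1 blk=20 s=0: VC-HIT | VC [4, 24, 26]
  [9] addr=0xa1 blk=20 s=0: L1-HIT | VC [4, 24, 26]
  [10] addr=0xc6 blk=24 s=0: VC-HIT | VC [4, 20, 26]
  [11] addr=0xa3 blk=20 s=0: VC-HIT | VC [4, 24, 26]
  [12] addr=0xa4 blk=20 s=0: L1-HIT | VC [4, 24, 26]
  [13] addr=0xa0 blk=20 s=0: L1-HIT | VC [4, 24, 26]

VC = [4, 24, 26]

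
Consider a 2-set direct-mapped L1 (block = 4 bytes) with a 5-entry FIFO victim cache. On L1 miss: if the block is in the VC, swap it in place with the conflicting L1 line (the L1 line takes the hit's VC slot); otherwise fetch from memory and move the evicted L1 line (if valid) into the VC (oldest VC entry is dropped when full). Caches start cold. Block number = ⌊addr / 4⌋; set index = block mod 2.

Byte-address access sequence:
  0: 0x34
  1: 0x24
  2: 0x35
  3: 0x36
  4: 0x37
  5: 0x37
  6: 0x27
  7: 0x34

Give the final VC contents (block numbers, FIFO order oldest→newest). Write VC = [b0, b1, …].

  [0] addr=0x34 blk=13 s=1: MISS | VC []
  [1] addr=0x24 blk=9 s=1: MISS | VC [13]
  [2] addr=0x35 blk=13 s=1: VC-HIT | VC [9]
  [3] addr=0x36 blk=13 s=1: L1-HIT | VC [9]
  [4] addr=0x37 blk=13 s=1: L1-HIT | VC [9]
  [5] addr=0x37 blk=13 s=1: L1-HIT | VC [9]
  [6] addr=0x27 blk=9 s=1: VC-HIT | VC [13]
  [7] addr=0x34 blk=13 s=1: VC-HIT | VC [9]

VC = [9]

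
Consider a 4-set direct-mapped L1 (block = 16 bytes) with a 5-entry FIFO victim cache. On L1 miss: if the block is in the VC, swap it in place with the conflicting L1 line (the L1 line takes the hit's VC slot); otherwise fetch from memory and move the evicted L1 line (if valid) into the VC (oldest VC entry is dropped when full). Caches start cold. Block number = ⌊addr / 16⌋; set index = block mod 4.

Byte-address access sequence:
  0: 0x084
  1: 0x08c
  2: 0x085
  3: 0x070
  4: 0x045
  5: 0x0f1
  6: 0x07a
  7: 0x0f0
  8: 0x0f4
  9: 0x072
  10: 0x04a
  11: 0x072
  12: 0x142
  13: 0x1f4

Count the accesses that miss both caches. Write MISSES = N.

  [0] addr=0x84 blk=8 s=0: MISS | VC []
  [1] addr=0x8c blk=8 s=0: L1-HIT | VC []
  [2] addr=0x85 blk=8 s=0: L1-HIT | VC []
  [3] addr=0x70 blk=7 s=3: MISS | VC []
  [4] addr=0x45 blk=4 s=0: MISS | VC [8]
  [5] addr=0xf1 blk=15 s=3: MISS | VC [8, 7]
  [6] addr=0x7a blk=7 s=3: VC-HIT | VC [8, 15]
  [7] addr=0xf0 blk=15 s=3: VC-HIT | VC [8, 7]
  [8] addr=0xf4 blk=15 s=3: L1-HIT | VC [8, 7]
  [9] addr=0x72 blk=7 s=3: VC-HIT | VC [8, 15]
  [10] addr=0x4a blk=4 s=0: L1-HIT | VC [8, 15]
  [11] addr=0x72 blk=7 s=3: L1-HIT | VC [8, 15]
  [12] addr=0x142 blk=20 s=0: MISS | VC [8, 15, 4]
  [13] addr=0x1f4 blk=31 s=3: MISS | VC [8, 15, 4, 7]

MISSES = 6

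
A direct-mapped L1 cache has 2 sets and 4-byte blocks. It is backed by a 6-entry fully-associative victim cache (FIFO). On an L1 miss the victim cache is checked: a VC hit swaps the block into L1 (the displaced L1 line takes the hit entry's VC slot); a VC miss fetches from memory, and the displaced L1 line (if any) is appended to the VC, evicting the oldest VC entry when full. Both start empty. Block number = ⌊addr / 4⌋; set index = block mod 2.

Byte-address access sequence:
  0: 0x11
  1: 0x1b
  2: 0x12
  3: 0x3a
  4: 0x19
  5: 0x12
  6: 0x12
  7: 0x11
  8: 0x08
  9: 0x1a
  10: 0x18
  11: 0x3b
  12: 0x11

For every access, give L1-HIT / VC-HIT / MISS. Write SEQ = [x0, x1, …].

SEQ = [MISS, MISS, VC-HIT, MISS, VC-HIT, VC-HIT, L1-HIT, L1-HIT, MISS, VC-HIT, L1-HIT, VC-HIT, VC-HIT]

0: 0x11 (blk 4, set 0) → MISS  vc=[]
1: 0x1b (blk 6, set 0) → MISS  vc=[4]
2: 0x12 (blk 4, set 0) → VC-HIT  vc=[6]
3: 0x3a (blk 14, set 0) → MISS  vc=[6, 4]
4: 0x19 (blk 6, set 0) → VC-HIT  vc=[14, 4]
5: 0x12 (blk 4, set 0) → VC-HIT  vc=[14, 6]
6: 0x12 (blk 4, set 0) → L1-HIT  vc=[14, 6]
7: 0x11 (blk 4, set 0) → L1-HIT  vc=[14, 6]
8: 0x8 (blk 2, set 0) → MISS  vc=[14, 6, 4]
9: 0x1a (blk 6, set 0) → VC-HIT  vc=[14, 2, 4]
10: 0x18 (blk 6, set 0) → L1-HIT  vc=[14, 2, 4]
11: 0x3b (blk 14, set 0) → VC-HIT  vc=[6, 2, 4]
12: 0x11 (blk 4, set 0) → VC-HIT  vc=[6, 2, 14]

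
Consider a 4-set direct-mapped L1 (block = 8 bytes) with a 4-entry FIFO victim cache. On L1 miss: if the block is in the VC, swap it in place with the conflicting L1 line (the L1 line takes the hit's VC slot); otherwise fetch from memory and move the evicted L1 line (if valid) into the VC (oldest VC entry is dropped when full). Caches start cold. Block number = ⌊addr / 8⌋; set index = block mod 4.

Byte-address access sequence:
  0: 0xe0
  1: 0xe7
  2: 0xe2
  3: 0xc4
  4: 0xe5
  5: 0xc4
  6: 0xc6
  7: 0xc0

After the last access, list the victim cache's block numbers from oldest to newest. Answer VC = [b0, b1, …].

VC = [28]

0: 0xe0 (blk 28, set 0) → MISS  vc=[]
1: 0xe7 (blk 28, set 0) → L1-HIT  vc=[]
2: 0xe2 (blk 28, set 0) → L1-HIT  vc=[]
3: 0xc4 (blk 24, set 0) → MISS  vc=[28]
4: 0xe5 (blk 28, set 0) → VC-HIT  vc=[24]
5: 0xc4 (blk 24, set 0) → VC-HIT  vc=[28]
6: 0xc6 (blk 24, set 0) → L1-HIT  vc=[28]
7: 0xc0 (blk 24, set 0) → L1-HIT  vc=[28]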